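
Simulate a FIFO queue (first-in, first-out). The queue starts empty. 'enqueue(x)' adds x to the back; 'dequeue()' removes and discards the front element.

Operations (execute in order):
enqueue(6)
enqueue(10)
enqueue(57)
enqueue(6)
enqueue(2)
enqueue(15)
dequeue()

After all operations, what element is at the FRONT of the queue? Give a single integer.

Answer: 10

Derivation:
enqueue(6): queue = [6]
enqueue(10): queue = [6, 10]
enqueue(57): queue = [6, 10, 57]
enqueue(6): queue = [6, 10, 57, 6]
enqueue(2): queue = [6, 10, 57, 6, 2]
enqueue(15): queue = [6, 10, 57, 6, 2, 15]
dequeue(): queue = [10, 57, 6, 2, 15]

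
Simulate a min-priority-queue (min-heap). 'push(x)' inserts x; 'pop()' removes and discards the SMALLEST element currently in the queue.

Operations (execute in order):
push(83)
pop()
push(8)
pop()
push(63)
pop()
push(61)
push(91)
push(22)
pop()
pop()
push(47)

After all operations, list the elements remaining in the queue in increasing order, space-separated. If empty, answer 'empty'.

Answer: 47 91

Derivation:
push(83): heap contents = [83]
pop() → 83: heap contents = []
push(8): heap contents = [8]
pop() → 8: heap contents = []
push(63): heap contents = [63]
pop() → 63: heap contents = []
push(61): heap contents = [61]
push(91): heap contents = [61, 91]
push(22): heap contents = [22, 61, 91]
pop() → 22: heap contents = [61, 91]
pop() → 61: heap contents = [91]
push(47): heap contents = [47, 91]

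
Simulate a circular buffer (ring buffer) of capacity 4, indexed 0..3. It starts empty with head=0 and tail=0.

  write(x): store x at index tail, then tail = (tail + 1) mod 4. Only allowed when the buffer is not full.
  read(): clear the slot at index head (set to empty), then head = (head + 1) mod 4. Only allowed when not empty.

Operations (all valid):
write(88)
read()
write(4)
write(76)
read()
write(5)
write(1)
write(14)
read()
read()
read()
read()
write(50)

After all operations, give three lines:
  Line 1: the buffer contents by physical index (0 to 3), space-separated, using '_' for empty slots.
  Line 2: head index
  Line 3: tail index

Answer: _ _ 50 _
2
3

Derivation:
write(88): buf=[88 _ _ _], head=0, tail=1, size=1
read(): buf=[_ _ _ _], head=1, tail=1, size=0
write(4): buf=[_ 4 _ _], head=1, tail=2, size=1
write(76): buf=[_ 4 76 _], head=1, tail=3, size=2
read(): buf=[_ _ 76 _], head=2, tail=3, size=1
write(5): buf=[_ _ 76 5], head=2, tail=0, size=2
write(1): buf=[1 _ 76 5], head=2, tail=1, size=3
write(14): buf=[1 14 76 5], head=2, tail=2, size=4
read(): buf=[1 14 _ 5], head=3, tail=2, size=3
read(): buf=[1 14 _ _], head=0, tail=2, size=2
read(): buf=[_ 14 _ _], head=1, tail=2, size=1
read(): buf=[_ _ _ _], head=2, tail=2, size=0
write(50): buf=[_ _ 50 _], head=2, tail=3, size=1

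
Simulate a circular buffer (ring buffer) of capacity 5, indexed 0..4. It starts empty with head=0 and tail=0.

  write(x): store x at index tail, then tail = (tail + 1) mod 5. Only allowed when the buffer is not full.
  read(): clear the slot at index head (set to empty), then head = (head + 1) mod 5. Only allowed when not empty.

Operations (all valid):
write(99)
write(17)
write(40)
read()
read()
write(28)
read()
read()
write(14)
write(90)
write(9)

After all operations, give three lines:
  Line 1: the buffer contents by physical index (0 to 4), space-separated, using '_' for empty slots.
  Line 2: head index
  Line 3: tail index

Answer: 90 9 _ _ 14
4
2

Derivation:
write(99): buf=[99 _ _ _ _], head=0, tail=1, size=1
write(17): buf=[99 17 _ _ _], head=0, tail=2, size=2
write(40): buf=[99 17 40 _ _], head=0, tail=3, size=3
read(): buf=[_ 17 40 _ _], head=1, tail=3, size=2
read(): buf=[_ _ 40 _ _], head=2, tail=3, size=1
write(28): buf=[_ _ 40 28 _], head=2, tail=4, size=2
read(): buf=[_ _ _ 28 _], head=3, tail=4, size=1
read(): buf=[_ _ _ _ _], head=4, tail=4, size=0
write(14): buf=[_ _ _ _ 14], head=4, tail=0, size=1
write(90): buf=[90 _ _ _ 14], head=4, tail=1, size=2
write(9): buf=[90 9 _ _ 14], head=4, tail=2, size=3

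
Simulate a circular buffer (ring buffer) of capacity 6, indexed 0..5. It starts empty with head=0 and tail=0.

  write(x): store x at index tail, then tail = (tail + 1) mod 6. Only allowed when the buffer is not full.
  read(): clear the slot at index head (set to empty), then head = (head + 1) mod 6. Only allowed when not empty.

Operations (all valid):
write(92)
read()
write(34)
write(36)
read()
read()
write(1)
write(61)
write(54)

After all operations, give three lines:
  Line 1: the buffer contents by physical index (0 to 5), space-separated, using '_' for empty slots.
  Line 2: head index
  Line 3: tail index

write(92): buf=[92 _ _ _ _ _], head=0, tail=1, size=1
read(): buf=[_ _ _ _ _ _], head=1, tail=1, size=0
write(34): buf=[_ 34 _ _ _ _], head=1, tail=2, size=1
write(36): buf=[_ 34 36 _ _ _], head=1, tail=3, size=2
read(): buf=[_ _ 36 _ _ _], head=2, tail=3, size=1
read(): buf=[_ _ _ _ _ _], head=3, tail=3, size=0
write(1): buf=[_ _ _ 1 _ _], head=3, tail=4, size=1
write(61): buf=[_ _ _ 1 61 _], head=3, tail=5, size=2
write(54): buf=[_ _ _ 1 61 54], head=3, tail=0, size=3

Answer: _ _ _ 1 61 54
3
0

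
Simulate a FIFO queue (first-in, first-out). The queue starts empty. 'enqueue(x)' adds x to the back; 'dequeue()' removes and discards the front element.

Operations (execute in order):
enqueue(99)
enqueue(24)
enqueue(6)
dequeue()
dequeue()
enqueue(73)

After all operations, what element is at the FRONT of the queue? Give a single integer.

Answer: 6

Derivation:
enqueue(99): queue = [99]
enqueue(24): queue = [99, 24]
enqueue(6): queue = [99, 24, 6]
dequeue(): queue = [24, 6]
dequeue(): queue = [6]
enqueue(73): queue = [6, 73]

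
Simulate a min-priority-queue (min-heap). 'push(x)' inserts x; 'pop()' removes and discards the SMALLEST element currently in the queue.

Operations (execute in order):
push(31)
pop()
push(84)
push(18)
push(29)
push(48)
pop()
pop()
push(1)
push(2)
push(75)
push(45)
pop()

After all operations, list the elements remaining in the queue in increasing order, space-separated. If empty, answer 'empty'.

push(31): heap contents = [31]
pop() → 31: heap contents = []
push(84): heap contents = [84]
push(18): heap contents = [18, 84]
push(29): heap contents = [18, 29, 84]
push(48): heap contents = [18, 29, 48, 84]
pop() → 18: heap contents = [29, 48, 84]
pop() → 29: heap contents = [48, 84]
push(1): heap contents = [1, 48, 84]
push(2): heap contents = [1, 2, 48, 84]
push(75): heap contents = [1, 2, 48, 75, 84]
push(45): heap contents = [1, 2, 45, 48, 75, 84]
pop() → 1: heap contents = [2, 45, 48, 75, 84]

Answer: 2 45 48 75 84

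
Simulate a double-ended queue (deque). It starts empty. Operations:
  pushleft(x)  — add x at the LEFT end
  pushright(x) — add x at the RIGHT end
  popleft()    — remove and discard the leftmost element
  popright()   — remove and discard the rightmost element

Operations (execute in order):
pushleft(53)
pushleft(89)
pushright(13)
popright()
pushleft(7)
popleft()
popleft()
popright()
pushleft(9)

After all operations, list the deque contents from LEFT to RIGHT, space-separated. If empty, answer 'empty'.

Answer: 9

Derivation:
pushleft(53): [53]
pushleft(89): [89, 53]
pushright(13): [89, 53, 13]
popright(): [89, 53]
pushleft(7): [7, 89, 53]
popleft(): [89, 53]
popleft(): [53]
popright(): []
pushleft(9): [9]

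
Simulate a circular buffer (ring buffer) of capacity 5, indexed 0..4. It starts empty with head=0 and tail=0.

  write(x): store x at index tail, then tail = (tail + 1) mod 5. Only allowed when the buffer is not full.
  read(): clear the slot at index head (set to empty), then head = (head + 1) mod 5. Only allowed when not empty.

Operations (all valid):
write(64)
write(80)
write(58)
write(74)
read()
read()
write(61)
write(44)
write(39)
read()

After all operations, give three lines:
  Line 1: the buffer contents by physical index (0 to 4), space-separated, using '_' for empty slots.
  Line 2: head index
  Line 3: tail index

Answer: 44 39 _ 74 61
3
2

Derivation:
write(64): buf=[64 _ _ _ _], head=0, tail=1, size=1
write(80): buf=[64 80 _ _ _], head=0, tail=2, size=2
write(58): buf=[64 80 58 _ _], head=0, tail=3, size=3
write(74): buf=[64 80 58 74 _], head=0, tail=4, size=4
read(): buf=[_ 80 58 74 _], head=1, tail=4, size=3
read(): buf=[_ _ 58 74 _], head=2, tail=4, size=2
write(61): buf=[_ _ 58 74 61], head=2, tail=0, size=3
write(44): buf=[44 _ 58 74 61], head=2, tail=1, size=4
write(39): buf=[44 39 58 74 61], head=2, tail=2, size=5
read(): buf=[44 39 _ 74 61], head=3, tail=2, size=4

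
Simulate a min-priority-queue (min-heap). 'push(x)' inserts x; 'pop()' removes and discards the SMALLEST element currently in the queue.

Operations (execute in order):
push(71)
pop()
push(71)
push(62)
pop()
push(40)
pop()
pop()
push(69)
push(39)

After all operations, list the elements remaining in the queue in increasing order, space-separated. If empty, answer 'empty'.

Answer: 39 69

Derivation:
push(71): heap contents = [71]
pop() → 71: heap contents = []
push(71): heap contents = [71]
push(62): heap contents = [62, 71]
pop() → 62: heap contents = [71]
push(40): heap contents = [40, 71]
pop() → 40: heap contents = [71]
pop() → 71: heap contents = []
push(69): heap contents = [69]
push(39): heap contents = [39, 69]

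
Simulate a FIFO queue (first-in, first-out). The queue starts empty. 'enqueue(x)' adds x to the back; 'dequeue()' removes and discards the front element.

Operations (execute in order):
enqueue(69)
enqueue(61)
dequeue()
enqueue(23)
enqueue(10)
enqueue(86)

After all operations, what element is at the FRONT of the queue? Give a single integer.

enqueue(69): queue = [69]
enqueue(61): queue = [69, 61]
dequeue(): queue = [61]
enqueue(23): queue = [61, 23]
enqueue(10): queue = [61, 23, 10]
enqueue(86): queue = [61, 23, 10, 86]

Answer: 61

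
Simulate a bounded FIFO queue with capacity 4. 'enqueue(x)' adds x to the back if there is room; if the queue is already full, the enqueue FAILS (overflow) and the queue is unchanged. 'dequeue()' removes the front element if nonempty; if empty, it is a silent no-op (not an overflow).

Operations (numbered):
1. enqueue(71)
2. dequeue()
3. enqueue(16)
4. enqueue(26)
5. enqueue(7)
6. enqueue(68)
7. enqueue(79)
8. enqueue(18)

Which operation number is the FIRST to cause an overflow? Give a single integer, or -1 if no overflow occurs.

1. enqueue(71): size=1
2. dequeue(): size=0
3. enqueue(16): size=1
4. enqueue(26): size=2
5. enqueue(7): size=3
6. enqueue(68): size=4
7. enqueue(79): size=4=cap → OVERFLOW (fail)
8. enqueue(18): size=4=cap → OVERFLOW (fail)

Answer: 7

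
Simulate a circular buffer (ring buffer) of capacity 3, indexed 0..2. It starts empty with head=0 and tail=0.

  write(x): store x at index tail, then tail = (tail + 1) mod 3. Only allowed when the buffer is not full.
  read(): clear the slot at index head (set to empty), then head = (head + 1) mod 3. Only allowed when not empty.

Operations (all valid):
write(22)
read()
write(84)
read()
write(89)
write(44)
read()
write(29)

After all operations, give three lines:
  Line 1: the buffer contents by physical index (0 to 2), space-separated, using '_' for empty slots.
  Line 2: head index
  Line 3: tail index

Answer: 44 29 _
0
2

Derivation:
write(22): buf=[22 _ _], head=0, tail=1, size=1
read(): buf=[_ _ _], head=1, tail=1, size=0
write(84): buf=[_ 84 _], head=1, tail=2, size=1
read(): buf=[_ _ _], head=2, tail=2, size=0
write(89): buf=[_ _ 89], head=2, tail=0, size=1
write(44): buf=[44 _ 89], head=2, tail=1, size=2
read(): buf=[44 _ _], head=0, tail=1, size=1
write(29): buf=[44 29 _], head=0, tail=2, size=2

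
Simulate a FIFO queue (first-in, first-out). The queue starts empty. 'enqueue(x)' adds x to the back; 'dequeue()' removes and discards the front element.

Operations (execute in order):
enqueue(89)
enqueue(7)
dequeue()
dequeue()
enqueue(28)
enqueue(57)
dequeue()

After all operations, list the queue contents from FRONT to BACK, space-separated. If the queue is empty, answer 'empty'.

Answer: 57

Derivation:
enqueue(89): [89]
enqueue(7): [89, 7]
dequeue(): [7]
dequeue(): []
enqueue(28): [28]
enqueue(57): [28, 57]
dequeue(): [57]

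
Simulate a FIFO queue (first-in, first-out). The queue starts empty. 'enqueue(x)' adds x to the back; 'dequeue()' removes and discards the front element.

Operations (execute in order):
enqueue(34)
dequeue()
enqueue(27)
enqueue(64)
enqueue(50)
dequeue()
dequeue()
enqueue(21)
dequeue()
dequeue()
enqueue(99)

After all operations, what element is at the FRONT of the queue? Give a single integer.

Answer: 99

Derivation:
enqueue(34): queue = [34]
dequeue(): queue = []
enqueue(27): queue = [27]
enqueue(64): queue = [27, 64]
enqueue(50): queue = [27, 64, 50]
dequeue(): queue = [64, 50]
dequeue(): queue = [50]
enqueue(21): queue = [50, 21]
dequeue(): queue = [21]
dequeue(): queue = []
enqueue(99): queue = [99]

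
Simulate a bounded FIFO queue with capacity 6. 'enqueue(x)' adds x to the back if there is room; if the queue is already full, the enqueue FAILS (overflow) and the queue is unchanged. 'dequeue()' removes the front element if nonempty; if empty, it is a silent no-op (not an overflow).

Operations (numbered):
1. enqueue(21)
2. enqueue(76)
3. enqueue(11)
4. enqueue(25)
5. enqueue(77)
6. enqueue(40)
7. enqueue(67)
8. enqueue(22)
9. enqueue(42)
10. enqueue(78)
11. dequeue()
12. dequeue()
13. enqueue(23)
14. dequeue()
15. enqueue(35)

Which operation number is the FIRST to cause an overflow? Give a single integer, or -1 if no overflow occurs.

1. enqueue(21): size=1
2. enqueue(76): size=2
3. enqueue(11): size=3
4. enqueue(25): size=4
5. enqueue(77): size=5
6. enqueue(40): size=6
7. enqueue(67): size=6=cap → OVERFLOW (fail)
8. enqueue(22): size=6=cap → OVERFLOW (fail)
9. enqueue(42): size=6=cap → OVERFLOW (fail)
10. enqueue(78): size=6=cap → OVERFLOW (fail)
11. dequeue(): size=5
12. dequeue(): size=4
13. enqueue(23): size=5
14. dequeue(): size=4
15. enqueue(35): size=5

Answer: 7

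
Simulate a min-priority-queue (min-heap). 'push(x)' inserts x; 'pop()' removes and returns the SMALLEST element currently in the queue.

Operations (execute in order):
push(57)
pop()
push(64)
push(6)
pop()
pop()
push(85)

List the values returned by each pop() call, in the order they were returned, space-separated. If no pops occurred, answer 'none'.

Answer: 57 6 64

Derivation:
push(57): heap contents = [57]
pop() → 57: heap contents = []
push(64): heap contents = [64]
push(6): heap contents = [6, 64]
pop() → 6: heap contents = [64]
pop() → 64: heap contents = []
push(85): heap contents = [85]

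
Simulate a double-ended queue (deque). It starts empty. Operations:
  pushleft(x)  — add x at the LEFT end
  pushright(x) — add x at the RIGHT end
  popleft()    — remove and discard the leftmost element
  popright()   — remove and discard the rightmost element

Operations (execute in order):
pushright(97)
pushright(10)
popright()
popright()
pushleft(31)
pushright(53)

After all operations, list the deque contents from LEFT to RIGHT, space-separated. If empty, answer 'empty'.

pushright(97): [97]
pushright(10): [97, 10]
popright(): [97]
popright(): []
pushleft(31): [31]
pushright(53): [31, 53]

Answer: 31 53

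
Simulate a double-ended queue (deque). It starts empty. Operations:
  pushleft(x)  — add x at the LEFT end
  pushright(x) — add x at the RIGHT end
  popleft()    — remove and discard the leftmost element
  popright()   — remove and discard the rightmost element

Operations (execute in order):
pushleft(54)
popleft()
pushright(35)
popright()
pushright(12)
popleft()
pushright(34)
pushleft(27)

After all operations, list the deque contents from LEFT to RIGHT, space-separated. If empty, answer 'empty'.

Answer: 27 34

Derivation:
pushleft(54): [54]
popleft(): []
pushright(35): [35]
popright(): []
pushright(12): [12]
popleft(): []
pushright(34): [34]
pushleft(27): [27, 34]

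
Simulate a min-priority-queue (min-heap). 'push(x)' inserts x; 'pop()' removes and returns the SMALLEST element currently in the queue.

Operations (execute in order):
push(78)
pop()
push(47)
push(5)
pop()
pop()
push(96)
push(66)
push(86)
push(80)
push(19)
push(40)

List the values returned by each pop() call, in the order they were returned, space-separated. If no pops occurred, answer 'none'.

push(78): heap contents = [78]
pop() → 78: heap contents = []
push(47): heap contents = [47]
push(5): heap contents = [5, 47]
pop() → 5: heap contents = [47]
pop() → 47: heap contents = []
push(96): heap contents = [96]
push(66): heap contents = [66, 96]
push(86): heap contents = [66, 86, 96]
push(80): heap contents = [66, 80, 86, 96]
push(19): heap contents = [19, 66, 80, 86, 96]
push(40): heap contents = [19, 40, 66, 80, 86, 96]

Answer: 78 5 47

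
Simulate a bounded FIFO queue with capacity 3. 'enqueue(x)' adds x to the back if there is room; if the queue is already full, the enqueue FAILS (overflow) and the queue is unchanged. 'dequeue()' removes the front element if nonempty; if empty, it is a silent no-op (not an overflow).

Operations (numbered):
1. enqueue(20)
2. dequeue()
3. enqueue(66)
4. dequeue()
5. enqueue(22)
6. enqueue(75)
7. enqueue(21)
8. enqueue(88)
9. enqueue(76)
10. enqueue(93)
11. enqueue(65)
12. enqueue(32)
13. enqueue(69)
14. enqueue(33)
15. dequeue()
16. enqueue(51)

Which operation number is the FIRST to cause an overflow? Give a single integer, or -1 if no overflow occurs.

Answer: 8

Derivation:
1. enqueue(20): size=1
2. dequeue(): size=0
3. enqueue(66): size=1
4. dequeue(): size=0
5. enqueue(22): size=1
6. enqueue(75): size=2
7. enqueue(21): size=3
8. enqueue(88): size=3=cap → OVERFLOW (fail)
9. enqueue(76): size=3=cap → OVERFLOW (fail)
10. enqueue(93): size=3=cap → OVERFLOW (fail)
11. enqueue(65): size=3=cap → OVERFLOW (fail)
12. enqueue(32): size=3=cap → OVERFLOW (fail)
13. enqueue(69): size=3=cap → OVERFLOW (fail)
14. enqueue(33): size=3=cap → OVERFLOW (fail)
15. dequeue(): size=2
16. enqueue(51): size=3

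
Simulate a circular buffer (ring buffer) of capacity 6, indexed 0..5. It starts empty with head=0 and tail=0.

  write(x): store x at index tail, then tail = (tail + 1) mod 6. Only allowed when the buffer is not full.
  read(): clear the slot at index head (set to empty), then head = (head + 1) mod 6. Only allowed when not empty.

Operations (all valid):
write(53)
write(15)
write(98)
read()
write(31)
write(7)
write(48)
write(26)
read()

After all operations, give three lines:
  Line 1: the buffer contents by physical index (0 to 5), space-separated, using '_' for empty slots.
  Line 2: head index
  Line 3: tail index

Answer: 26 _ 98 31 7 48
2
1

Derivation:
write(53): buf=[53 _ _ _ _ _], head=0, tail=1, size=1
write(15): buf=[53 15 _ _ _ _], head=0, tail=2, size=2
write(98): buf=[53 15 98 _ _ _], head=0, tail=3, size=3
read(): buf=[_ 15 98 _ _ _], head=1, tail=3, size=2
write(31): buf=[_ 15 98 31 _ _], head=1, tail=4, size=3
write(7): buf=[_ 15 98 31 7 _], head=1, tail=5, size=4
write(48): buf=[_ 15 98 31 7 48], head=1, tail=0, size=5
write(26): buf=[26 15 98 31 7 48], head=1, tail=1, size=6
read(): buf=[26 _ 98 31 7 48], head=2, tail=1, size=5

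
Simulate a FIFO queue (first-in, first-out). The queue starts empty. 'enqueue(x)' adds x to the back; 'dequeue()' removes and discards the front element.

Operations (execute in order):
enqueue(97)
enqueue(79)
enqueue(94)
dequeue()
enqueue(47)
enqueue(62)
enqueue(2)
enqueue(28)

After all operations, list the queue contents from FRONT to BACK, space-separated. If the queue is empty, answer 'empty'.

Answer: 79 94 47 62 2 28

Derivation:
enqueue(97): [97]
enqueue(79): [97, 79]
enqueue(94): [97, 79, 94]
dequeue(): [79, 94]
enqueue(47): [79, 94, 47]
enqueue(62): [79, 94, 47, 62]
enqueue(2): [79, 94, 47, 62, 2]
enqueue(28): [79, 94, 47, 62, 2, 28]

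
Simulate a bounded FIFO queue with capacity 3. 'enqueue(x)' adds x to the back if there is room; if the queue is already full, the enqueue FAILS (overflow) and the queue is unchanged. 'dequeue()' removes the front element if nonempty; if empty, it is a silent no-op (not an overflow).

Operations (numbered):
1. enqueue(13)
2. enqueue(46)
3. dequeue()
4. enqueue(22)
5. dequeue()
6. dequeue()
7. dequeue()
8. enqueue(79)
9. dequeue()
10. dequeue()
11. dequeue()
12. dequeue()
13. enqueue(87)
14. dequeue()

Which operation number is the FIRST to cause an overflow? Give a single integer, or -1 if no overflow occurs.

Answer: -1

Derivation:
1. enqueue(13): size=1
2. enqueue(46): size=2
3. dequeue(): size=1
4. enqueue(22): size=2
5. dequeue(): size=1
6. dequeue(): size=0
7. dequeue(): empty, no-op, size=0
8. enqueue(79): size=1
9. dequeue(): size=0
10. dequeue(): empty, no-op, size=0
11. dequeue(): empty, no-op, size=0
12. dequeue(): empty, no-op, size=0
13. enqueue(87): size=1
14. dequeue(): size=0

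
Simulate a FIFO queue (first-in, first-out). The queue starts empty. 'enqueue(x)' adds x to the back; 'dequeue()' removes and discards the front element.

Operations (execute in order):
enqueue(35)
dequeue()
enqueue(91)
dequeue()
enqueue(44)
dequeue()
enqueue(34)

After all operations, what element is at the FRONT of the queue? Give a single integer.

Answer: 34

Derivation:
enqueue(35): queue = [35]
dequeue(): queue = []
enqueue(91): queue = [91]
dequeue(): queue = []
enqueue(44): queue = [44]
dequeue(): queue = []
enqueue(34): queue = [34]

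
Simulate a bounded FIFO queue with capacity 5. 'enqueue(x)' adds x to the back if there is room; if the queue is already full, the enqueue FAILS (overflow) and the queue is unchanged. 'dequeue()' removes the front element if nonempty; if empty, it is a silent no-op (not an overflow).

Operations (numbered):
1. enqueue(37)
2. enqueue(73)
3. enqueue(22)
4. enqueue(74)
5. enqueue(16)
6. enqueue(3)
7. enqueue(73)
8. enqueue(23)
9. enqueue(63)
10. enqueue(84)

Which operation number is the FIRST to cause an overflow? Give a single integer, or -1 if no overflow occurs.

1. enqueue(37): size=1
2. enqueue(73): size=2
3. enqueue(22): size=3
4. enqueue(74): size=4
5. enqueue(16): size=5
6. enqueue(3): size=5=cap → OVERFLOW (fail)
7. enqueue(73): size=5=cap → OVERFLOW (fail)
8. enqueue(23): size=5=cap → OVERFLOW (fail)
9. enqueue(63): size=5=cap → OVERFLOW (fail)
10. enqueue(84): size=5=cap → OVERFLOW (fail)

Answer: 6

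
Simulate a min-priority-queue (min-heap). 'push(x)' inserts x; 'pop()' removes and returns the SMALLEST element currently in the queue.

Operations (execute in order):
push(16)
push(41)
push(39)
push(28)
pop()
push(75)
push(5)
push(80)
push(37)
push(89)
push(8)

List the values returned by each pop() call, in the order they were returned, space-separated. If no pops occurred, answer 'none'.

Answer: 16

Derivation:
push(16): heap contents = [16]
push(41): heap contents = [16, 41]
push(39): heap contents = [16, 39, 41]
push(28): heap contents = [16, 28, 39, 41]
pop() → 16: heap contents = [28, 39, 41]
push(75): heap contents = [28, 39, 41, 75]
push(5): heap contents = [5, 28, 39, 41, 75]
push(80): heap contents = [5, 28, 39, 41, 75, 80]
push(37): heap contents = [5, 28, 37, 39, 41, 75, 80]
push(89): heap contents = [5, 28, 37, 39, 41, 75, 80, 89]
push(8): heap contents = [5, 8, 28, 37, 39, 41, 75, 80, 89]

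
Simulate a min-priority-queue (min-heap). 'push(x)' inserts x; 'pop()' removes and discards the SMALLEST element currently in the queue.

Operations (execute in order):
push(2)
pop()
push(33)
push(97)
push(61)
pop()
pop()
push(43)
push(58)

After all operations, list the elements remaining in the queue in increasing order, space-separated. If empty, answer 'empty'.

Answer: 43 58 97

Derivation:
push(2): heap contents = [2]
pop() → 2: heap contents = []
push(33): heap contents = [33]
push(97): heap contents = [33, 97]
push(61): heap contents = [33, 61, 97]
pop() → 33: heap contents = [61, 97]
pop() → 61: heap contents = [97]
push(43): heap contents = [43, 97]
push(58): heap contents = [43, 58, 97]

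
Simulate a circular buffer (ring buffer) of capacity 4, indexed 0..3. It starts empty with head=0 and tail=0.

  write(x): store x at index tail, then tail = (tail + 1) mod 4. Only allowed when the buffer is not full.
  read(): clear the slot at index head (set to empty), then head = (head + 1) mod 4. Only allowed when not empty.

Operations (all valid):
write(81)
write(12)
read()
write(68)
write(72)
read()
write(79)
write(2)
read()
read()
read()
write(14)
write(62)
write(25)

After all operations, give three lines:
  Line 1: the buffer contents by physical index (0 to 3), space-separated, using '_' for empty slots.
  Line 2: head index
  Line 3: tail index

write(81): buf=[81 _ _ _], head=0, tail=1, size=1
write(12): buf=[81 12 _ _], head=0, tail=2, size=2
read(): buf=[_ 12 _ _], head=1, tail=2, size=1
write(68): buf=[_ 12 68 _], head=1, tail=3, size=2
write(72): buf=[_ 12 68 72], head=1, tail=0, size=3
read(): buf=[_ _ 68 72], head=2, tail=0, size=2
write(79): buf=[79 _ 68 72], head=2, tail=1, size=3
write(2): buf=[79 2 68 72], head=2, tail=2, size=4
read(): buf=[79 2 _ 72], head=3, tail=2, size=3
read(): buf=[79 2 _ _], head=0, tail=2, size=2
read(): buf=[_ 2 _ _], head=1, tail=2, size=1
write(14): buf=[_ 2 14 _], head=1, tail=3, size=2
write(62): buf=[_ 2 14 62], head=1, tail=0, size=3
write(25): buf=[25 2 14 62], head=1, tail=1, size=4

Answer: 25 2 14 62
1
1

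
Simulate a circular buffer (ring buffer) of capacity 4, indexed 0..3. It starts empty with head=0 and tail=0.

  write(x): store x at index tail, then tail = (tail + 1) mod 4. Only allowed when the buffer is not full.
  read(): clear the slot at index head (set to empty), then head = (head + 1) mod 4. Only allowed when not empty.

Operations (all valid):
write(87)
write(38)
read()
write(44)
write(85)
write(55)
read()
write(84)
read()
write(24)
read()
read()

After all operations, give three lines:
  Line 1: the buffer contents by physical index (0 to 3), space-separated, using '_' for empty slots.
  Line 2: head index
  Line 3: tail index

Answer: _ 84 24 _
1
3

Derivation:
write(87): buf=[87 _ _ _], head=0, tail=1, size=1
write(38): buf=[87 38 _ _], head=0, tail=2, size=2
read(): buf=[_ 38 _ _], head=1, tail=2, size=1
write(44): buf=[_ 38 44 _], head=1, tail=3, size=2
write(85): buf=[_ 38 44 85], head=1, tail=0, size=3
write(55): buf=[55 38 44 85], head=1, tail=1, size=4
read(): buf=[55 _ 44 85], head=2, tail=1, size=3
write(84): buf=[55 84 44 85], head=2, tail=2, size=4
read(): buf=[55 84 _ 85], head=3, tail=2, size=3
write(24): buf=[55 84 24 85], head=3, tail=3, size=4
read(): buf=[55 84 24 _], head=0, tail=3, size=3
read(): buf=[_ 84 24 _], head=1, tail=3, size=2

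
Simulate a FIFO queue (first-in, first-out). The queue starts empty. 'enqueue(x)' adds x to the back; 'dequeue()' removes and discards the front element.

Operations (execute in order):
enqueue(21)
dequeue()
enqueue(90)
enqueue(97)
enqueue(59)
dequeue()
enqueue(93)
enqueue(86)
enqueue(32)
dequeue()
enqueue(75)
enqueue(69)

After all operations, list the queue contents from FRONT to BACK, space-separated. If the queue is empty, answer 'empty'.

Answer: 59 93 86 32 75 69

Derivation:
enqueue(21): [21]
dequeue(): []
enqueue(90): [90]
enqueue(97): [90, 97]
enqueue(59): [90, 97, 59]
dequeue(): [97, 59]
enqueue(93): [97, 59, 93]
enqueue(86): [97, 59, 93, 86]
enqueue(32): [97, 59, 93, 86, 32]
dequeue(): [59, 93, 86, 32]
enqueue(75): [59, 93, 86, 32, 75]
enqueue(69): [59, 93, 86, 32, 75, 69]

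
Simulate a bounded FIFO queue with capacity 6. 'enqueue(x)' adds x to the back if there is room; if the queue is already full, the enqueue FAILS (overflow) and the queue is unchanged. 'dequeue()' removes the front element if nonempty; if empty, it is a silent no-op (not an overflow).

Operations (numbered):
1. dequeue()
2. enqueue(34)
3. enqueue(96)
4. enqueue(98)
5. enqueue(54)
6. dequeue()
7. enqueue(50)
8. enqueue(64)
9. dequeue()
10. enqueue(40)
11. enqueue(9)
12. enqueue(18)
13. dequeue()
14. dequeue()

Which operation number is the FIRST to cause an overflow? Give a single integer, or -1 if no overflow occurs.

Answer: 12

Derivation:
1. dequeue(): empty, no-op, size=0
2. enqueue(34): size=1
3. enqueue(96): size=2
4. enqueue(98): size=3
5. enqueue(54): size=4
6. dequeue(): size=3
7. enqueue(50): size=4
8. enqueue(64): size=5
9. dequeue(): size=4
10. enqueue(40): size=5
11. enqueue(9): size=6
12. enqueue(18): size=6=cap → OVERFLOW (fail)
13. dequeue(): size=5
14. dequeue(): size=4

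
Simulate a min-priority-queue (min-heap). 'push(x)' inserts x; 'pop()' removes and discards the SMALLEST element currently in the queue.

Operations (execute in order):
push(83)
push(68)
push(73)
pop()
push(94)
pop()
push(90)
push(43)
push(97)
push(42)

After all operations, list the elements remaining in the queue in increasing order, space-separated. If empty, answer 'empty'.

Answer: 42 43 83 90 94 97

Derivation:
push(83): heap contents = [83]
push(68): heap contents = [68, 83]
push(73): heap contents = [68, 73, 83]
pop() → 68: heap contents = [73, 83]
push(94): heap contents = [73, 83, 94]
pop() → 73: heap contents = [83, 94]
push(90): heap contents = [83, 90, 94]
push(43): heap contents = [43, 83, 90, 94]
push(97): heap contents = [43, 83, 90, 94, 97]
push(42): heap contents = [42, 43, 83, 90, 94, 97]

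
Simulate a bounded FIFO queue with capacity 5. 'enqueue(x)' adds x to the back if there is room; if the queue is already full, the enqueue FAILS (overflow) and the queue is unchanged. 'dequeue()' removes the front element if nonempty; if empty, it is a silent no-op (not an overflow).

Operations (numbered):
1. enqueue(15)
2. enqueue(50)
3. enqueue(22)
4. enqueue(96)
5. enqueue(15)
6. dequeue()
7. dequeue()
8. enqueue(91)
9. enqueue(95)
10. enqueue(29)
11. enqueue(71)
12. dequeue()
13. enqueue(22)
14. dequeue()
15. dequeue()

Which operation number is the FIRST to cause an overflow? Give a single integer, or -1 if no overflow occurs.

1. enqueue(15): size=1
2. enqueue(50): size=2
3. enqueue(22): size=3
4. enqueue(96): size=4
5. enqueue(15): size=5
6. dequeue(): size=4
7. dequeue(): size=3
8. enqueue(91): size=4
9. enqueue(95): size=5
10. enqueue(29): size=5=cap → OVERFLOW (fail)
11. enqueue(71): size=5=cap → OVERFLOW (fail)
12. dequeue(): size=4
13. enqueue(22): size=5
14. dequeue(): size=4
15. dequeue(): size=3

Answer: 10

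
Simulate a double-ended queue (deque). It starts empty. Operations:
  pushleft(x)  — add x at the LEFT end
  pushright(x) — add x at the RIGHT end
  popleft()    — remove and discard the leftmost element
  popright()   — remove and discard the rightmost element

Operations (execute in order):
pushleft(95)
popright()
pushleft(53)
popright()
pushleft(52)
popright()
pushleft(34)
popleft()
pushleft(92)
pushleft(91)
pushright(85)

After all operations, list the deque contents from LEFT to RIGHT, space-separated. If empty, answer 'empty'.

pushleft(95): [95]
popright(): []
pushleft(53): [53]
popright(): []
pushleft(52): [52]
popright(): []
pushleft(34): [34]
popleft(): []
pushleft(92): [92]
pushleft(91): [91, 92]
pushright(85): [91, 92, 85]

Answer: 91 92 85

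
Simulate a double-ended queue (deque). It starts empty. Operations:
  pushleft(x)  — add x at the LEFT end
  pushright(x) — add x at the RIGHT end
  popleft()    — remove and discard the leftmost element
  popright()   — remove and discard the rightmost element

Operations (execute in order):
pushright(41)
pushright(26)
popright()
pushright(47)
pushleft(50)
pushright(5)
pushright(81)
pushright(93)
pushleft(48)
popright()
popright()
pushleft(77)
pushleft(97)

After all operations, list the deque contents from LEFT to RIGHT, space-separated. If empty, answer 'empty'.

pushright(41): [41]
pushright(26): [41, 26]
popright(): [41]
pushright(47): [41, 47]
pushleft(50): [50, 41, 47]
pushright(5): [50, 41, 47, 5]
pushright(81): [50, 41, 47, 5, 81]
pushright(93): [50, 41, 47, 5, 81, 93]
pushleft(48): [48, 50, 41, 47, 5, 81, 93]
popright(): [48, 50, 41, 47, 5, 81]
popright(): [48, 50, 41, 47, 5]
pushleft(77): [77, 48, 50, 41, 47, 5]
pushleft(97): [97, 77, 48, 50, 41, 47, 5]

Answer: 97 77 48 50 41 47 5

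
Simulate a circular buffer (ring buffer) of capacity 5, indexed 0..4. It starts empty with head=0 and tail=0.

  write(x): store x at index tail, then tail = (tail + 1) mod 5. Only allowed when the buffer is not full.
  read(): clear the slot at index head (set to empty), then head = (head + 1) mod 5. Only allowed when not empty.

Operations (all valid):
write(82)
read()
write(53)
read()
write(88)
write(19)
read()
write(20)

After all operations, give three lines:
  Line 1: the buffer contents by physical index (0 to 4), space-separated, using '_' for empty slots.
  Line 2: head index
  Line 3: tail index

write(82): buf=[82 _ _ _ _], head=0, tail=1, size=1
read(): buf=[_ _ _ _ _], head=1, tail=1, size=0
write(53): buf=[_ 53 _ _ _], head=1, tail=2, size=1
read(): buf=[_ _ _ _ _], head=2, tail=2, size=0
write(88): buf=[_ _ 88 _ _], head=2, tail=3, size=1
write(19): buf=[_ _ 88 19 _], head=2, tail=4, size=2
read(): buf=[_ _ _ 19 _], head=3, tail=4, size=1
write(20): buf=[_ _ _ 19 20], head=3, tail=0, size=2

Answer: _ _ _ 19 20
3
0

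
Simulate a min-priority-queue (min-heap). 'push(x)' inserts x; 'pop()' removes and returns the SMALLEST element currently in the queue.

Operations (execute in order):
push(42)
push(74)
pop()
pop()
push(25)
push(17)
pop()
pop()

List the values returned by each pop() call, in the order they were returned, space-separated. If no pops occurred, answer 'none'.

Answer: 42 74 17 25

Derivation:
push(42): heap contents = [42]
push(74): heap contents = [42, 74]
pop() → 42: heap contents = [74]
pop() → 74: heap contents = []
push(25): heap contents = [25]
push(17): heap contents = [17, 25]
pop() → 17: heap contents = [25]
pop() → 25: heap contents = []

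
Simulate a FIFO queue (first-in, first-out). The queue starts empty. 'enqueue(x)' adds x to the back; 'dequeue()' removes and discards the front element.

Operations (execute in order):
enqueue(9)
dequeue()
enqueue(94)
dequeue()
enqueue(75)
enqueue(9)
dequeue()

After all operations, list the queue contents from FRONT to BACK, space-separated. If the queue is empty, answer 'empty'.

Answer: 9

Derivation:
enqueue(9): [9]
dequeue(): []
enqueue(94): [94]
dequeue(): []
enqueue(75): [75]
enqueue(9): [75, 9]
dequeue(): [9]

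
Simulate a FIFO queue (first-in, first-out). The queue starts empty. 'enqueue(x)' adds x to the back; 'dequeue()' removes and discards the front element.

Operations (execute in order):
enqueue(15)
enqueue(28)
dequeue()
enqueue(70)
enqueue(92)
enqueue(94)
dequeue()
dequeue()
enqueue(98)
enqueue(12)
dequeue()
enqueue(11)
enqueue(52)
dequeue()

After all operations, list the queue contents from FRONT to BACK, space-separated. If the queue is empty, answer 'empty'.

enqueue(15): [15]
enqueue(28): [15, 28]
dequeue(): [28]
enqueue(70): [28, 70]
enqueue(92): [28, 70, 92]
enqueue(94): [28, 70, 92, 94]
dequeue(): [70, 92, 94]
dequeue(): [92, 94]
enqueue(98): [92, 94, 98]
enqueue(12): [92, 94, 98, 12]
dequeue(): [94, 98, 12]
enqueue(11): [94, 98, 12, 11]
enqueue(52): [94, 98, 12, 11, 52]
dequeue(): [98, 12, 11, 52]

Answer: 98 12 11 52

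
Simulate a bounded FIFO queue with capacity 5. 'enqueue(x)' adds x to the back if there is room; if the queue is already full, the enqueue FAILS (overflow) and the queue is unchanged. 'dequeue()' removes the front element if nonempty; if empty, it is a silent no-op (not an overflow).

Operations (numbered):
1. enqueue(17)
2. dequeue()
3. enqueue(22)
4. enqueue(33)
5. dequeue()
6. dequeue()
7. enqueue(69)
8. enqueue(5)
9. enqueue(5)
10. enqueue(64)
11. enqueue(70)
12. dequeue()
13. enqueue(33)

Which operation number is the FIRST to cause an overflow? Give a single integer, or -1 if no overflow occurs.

Answer: -1

Derivation:
1. enqueue(17): size=1
2. dequeue(): size=0
3. enqueue(22): size=1
4. enqueue(33): size=2
5. dequeue(): size=1
6. dequeue(): size=0
7. enqueue(69): size=1
8. enqueue(5): size=2
9. enqueue(5): size=3
10. enqueue(64): size=4
11. enqueue(70): size=5
12. dequeue(): size=4
13. enqueue(33): size=5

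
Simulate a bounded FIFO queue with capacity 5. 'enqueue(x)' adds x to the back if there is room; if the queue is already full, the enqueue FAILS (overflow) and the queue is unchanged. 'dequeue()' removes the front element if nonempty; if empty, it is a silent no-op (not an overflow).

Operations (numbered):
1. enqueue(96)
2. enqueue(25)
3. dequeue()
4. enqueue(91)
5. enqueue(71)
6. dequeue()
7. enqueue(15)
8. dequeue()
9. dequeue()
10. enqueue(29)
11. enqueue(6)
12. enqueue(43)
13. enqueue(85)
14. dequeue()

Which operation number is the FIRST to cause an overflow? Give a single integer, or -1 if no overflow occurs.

Answer: -1

Derivation:
1. enqueue(96): size=1
2. enqueue(25): size=2
3. dequeue(): size=1
4. enqueue(91): size=2
5. enqueue(71): size=3
6. dequeue(): size=2
7. enqueue(15): size=3
8. dequeue(): size=2
9. dequeue(): size=1
10. enqueue(29): size=2
11. enqueue(6): size=3
12. enqueue(43): size=4
13. enqueue(85): size=5
14. dequeue(): size=4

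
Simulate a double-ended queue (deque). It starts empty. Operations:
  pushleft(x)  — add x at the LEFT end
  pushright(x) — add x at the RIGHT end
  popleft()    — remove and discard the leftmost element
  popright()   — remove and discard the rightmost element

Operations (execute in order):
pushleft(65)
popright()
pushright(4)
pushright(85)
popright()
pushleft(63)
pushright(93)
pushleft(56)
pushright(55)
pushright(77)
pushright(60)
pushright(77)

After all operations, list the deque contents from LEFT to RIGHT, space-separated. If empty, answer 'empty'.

pushleft(65): [65]
popright(): []
pushright(4): [4]
pushright(85): [4, 85]
popright(): [4]
pushleft(63): [63, 4]
pushright(93): [63, 4, 93]
pushleft(56): [56, 63, 4, 93]
pushright(55): [56, 63, 4, 93, 55]
pushright(77): [56, 63, 4, 93, 55, 77]
pushright(60): [56, 63, 4, 93, 55, 77, 60]
pushright(77): [56, 63, 4, 93, 55, 77, 60, 77]

Answer: 56 63 4 93 55 77 60 77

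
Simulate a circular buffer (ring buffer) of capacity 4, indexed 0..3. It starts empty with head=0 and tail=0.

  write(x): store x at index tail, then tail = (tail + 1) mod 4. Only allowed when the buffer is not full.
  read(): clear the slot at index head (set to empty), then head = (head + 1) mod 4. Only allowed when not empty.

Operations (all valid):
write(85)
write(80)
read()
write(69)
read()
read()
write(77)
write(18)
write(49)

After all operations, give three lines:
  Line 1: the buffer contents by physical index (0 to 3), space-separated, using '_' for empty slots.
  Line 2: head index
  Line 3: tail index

Answer: 18 49 _ 77
3
2

Derivation:
write(85): buf=[85 _ _ _], head=0, tail=1, size=1
write(80): buf=[85 80 _ _], head=0, tail=2, size=2
read(): buf=[_ 80 _ _], head=1, tail=2, size=1
write(69): buf=[_ 80 69 _], head=1, tail=3, size=2
read(): buf=[_ _ 69 _], head=2, tail=3, size=1
read(): buf=[_ _ _ _], head=3, tail=3, size=0
write(77): buf=[_ _ _ 77], head=3, tail=0, size=1
write(18): buf=[18 _ _ 77], head=3, tail=1, size=2
write(49): buf=[18 49 _ 77], head=3, tail=2, size=3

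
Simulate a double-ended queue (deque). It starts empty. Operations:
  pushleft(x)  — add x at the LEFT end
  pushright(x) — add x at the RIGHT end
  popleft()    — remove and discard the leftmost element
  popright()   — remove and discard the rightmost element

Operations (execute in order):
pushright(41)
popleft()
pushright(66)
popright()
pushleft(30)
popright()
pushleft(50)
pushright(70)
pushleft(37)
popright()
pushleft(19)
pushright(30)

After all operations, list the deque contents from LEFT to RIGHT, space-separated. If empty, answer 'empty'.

pushright(41): [41]
popleft(): []
pushright(66): [66]
popright(): []
pushleft(30): [30]
popright(): []
pushleft(50): [50]
pushright(70): [50, 70]
pushleft(37): [37, 50, 70]
popright(): [37, 50]
pushleft(19): [19, 37, 50]
pushright(30): [19, 37, 50, 30]

Answer: 19 37 50 30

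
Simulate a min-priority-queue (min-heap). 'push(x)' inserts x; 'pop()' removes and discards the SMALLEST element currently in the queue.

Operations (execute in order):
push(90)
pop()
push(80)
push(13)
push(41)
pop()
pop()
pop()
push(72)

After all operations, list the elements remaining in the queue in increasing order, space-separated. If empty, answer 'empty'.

push(90): heap contents = [90]
pop() → 90: heap contents = []
push(80): heap contents = [80]
push(13): heap contents = [13, 80]
push(41): heap contents = [13, 41, 80]
pop() → 13: heap contents = [41, 80]
pop() → 41: heap contents = [80]
pop() → 80: heap contents = []
push(72): heap contents = [72]

Answer: 72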